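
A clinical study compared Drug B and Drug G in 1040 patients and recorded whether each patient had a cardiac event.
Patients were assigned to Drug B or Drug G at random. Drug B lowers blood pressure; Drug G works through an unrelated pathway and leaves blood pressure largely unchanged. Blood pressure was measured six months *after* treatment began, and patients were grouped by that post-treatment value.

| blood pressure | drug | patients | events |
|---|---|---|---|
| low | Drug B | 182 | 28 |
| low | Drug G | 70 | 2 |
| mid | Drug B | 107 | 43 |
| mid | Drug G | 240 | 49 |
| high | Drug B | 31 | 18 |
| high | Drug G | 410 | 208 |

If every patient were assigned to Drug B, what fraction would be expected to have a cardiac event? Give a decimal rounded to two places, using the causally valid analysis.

0.28

Blood pressure here is a post-treatment variable shaped by the drug; conditioning on it would introduce bias rather than remove it. The overall comparison is the causal one.
So P(outcome | do(Drug B)) is just the pooled rate for Drug B: 89/320 = 0.278.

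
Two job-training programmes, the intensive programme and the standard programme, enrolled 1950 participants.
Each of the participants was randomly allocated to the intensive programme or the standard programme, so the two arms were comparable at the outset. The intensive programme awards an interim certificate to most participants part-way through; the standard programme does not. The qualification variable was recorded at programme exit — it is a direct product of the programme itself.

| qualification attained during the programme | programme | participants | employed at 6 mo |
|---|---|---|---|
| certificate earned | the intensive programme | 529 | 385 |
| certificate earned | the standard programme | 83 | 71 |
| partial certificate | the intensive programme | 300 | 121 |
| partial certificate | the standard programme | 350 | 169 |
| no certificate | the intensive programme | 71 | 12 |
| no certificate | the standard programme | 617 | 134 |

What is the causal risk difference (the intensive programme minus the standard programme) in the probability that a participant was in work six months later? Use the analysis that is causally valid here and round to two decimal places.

The distribution of qualification attained during the programme is itself part of what the programme does — it is an intermediate outcome. Holding it fixed would remove that part of the effect; the total effect is the pooled difference.
The causal difference is the pooled difference: 0.576 − 0.356 = +0.219.

+0.22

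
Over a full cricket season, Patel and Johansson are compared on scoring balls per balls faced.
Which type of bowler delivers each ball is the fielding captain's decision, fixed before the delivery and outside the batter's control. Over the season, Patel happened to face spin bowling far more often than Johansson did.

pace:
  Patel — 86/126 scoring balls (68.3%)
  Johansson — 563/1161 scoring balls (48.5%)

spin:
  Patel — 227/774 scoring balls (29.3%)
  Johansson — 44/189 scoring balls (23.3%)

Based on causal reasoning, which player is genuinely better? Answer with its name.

The stratified and pooled comparisons disagree (Patel wins within each bowling type; Johansson wins overall), so the answer turns on the causal role of bowling type.
Bowling type satisfies the back-door criterion: it is not a descendant of the player, and it blocks the spurious path from player to outcome. Adjusting for it (i.e., using the within-bowling type rates) gives the causal effect.
Within each level — pace: 68.3% vs 48.5%; spin: 29.3% vs 23.3% — Patel is higher every time.

Patel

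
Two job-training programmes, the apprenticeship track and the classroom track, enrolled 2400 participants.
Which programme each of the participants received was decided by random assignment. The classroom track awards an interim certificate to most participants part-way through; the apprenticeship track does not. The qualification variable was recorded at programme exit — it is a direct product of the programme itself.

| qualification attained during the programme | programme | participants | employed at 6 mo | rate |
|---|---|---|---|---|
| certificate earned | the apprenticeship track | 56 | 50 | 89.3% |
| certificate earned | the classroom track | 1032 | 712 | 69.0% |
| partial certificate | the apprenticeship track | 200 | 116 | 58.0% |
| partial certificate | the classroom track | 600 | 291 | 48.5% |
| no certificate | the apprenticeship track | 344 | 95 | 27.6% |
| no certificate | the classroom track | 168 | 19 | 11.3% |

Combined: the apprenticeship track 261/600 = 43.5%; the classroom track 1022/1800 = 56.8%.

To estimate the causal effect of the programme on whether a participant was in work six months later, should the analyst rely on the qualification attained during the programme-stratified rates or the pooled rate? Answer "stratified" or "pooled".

Qualification attained during the programme here is a post-treatment variable shaped by the programme; conditioning on it would introduce bias rather than remove it. The overall comparison is the causal one.
Pooled: the apprenticeship track 43.5% vs the classroom track 56.8%; the classroom track is higher overall.

pooled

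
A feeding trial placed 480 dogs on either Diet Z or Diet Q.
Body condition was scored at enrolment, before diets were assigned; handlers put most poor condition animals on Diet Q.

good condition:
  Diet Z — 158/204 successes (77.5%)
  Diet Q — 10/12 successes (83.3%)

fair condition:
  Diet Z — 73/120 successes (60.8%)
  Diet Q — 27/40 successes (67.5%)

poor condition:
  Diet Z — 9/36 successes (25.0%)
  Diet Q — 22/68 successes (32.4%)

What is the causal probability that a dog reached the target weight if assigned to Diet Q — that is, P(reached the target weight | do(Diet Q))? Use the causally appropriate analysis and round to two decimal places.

0.67

Here starting body condition is a common cause — it drives both which diet a case falls under and the outcome. The crude comparison mixes populations; the stratum-specific rates are the causally relevant ones.
Standardising Diet Q to the population starting body condition mix: 0.450·10/12 + 0.333·27/40 + 0.217·22/68 = 0.670.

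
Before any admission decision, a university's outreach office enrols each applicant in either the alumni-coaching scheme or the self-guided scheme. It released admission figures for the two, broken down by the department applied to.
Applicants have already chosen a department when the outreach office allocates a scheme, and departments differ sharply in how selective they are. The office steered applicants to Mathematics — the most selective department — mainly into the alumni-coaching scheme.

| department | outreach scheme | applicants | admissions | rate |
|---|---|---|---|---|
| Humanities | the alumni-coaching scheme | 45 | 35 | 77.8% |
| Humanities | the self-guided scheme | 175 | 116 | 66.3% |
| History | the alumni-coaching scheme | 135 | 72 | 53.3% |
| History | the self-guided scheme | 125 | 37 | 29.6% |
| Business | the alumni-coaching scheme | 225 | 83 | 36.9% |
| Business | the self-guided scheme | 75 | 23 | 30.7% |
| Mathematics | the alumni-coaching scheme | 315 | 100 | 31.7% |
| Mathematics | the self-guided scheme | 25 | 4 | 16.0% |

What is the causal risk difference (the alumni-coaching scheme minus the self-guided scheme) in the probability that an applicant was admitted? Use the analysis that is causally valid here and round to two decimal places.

+0.14

The department-specific comparison favours the alumni-coaching scheme throughout, but the pooled figures favour the self-guided scheme. The question is whether to condition on department.
Department differs across outreach schemes for reasons unrelated to any effect of the outreach scheme itself, and it separately predicts the outcome — a classic confounder. We must compare within department levels.
Adjusting over the population distribution of department: 0.196·(0.778−0.663) + 0.232·(0.533−0.296) + 0.268·(0.369−0.307) + 0.304·(0.317−0.160) = +0.142.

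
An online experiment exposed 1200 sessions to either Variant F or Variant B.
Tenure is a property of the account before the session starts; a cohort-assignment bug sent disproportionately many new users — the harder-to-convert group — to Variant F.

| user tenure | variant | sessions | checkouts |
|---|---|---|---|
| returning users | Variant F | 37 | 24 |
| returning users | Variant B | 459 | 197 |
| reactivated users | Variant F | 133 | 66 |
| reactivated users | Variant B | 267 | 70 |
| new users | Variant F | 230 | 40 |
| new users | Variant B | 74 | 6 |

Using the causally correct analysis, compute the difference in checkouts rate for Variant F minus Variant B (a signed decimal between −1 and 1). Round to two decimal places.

User tenure satisfies the back-door criterion: it is not a descendant of the variant, and it blocks the spurious path from variant to outcome. Adjusting for it (i.e., using the within-user tenure rates) gives the causal effect.
Adjusting over the population distribution of user tenure: 0.413·(0.649−0.429) + 0.333·(0.496−0.262) + 0.253·(0.174−0.081) = +0.192.

+0.19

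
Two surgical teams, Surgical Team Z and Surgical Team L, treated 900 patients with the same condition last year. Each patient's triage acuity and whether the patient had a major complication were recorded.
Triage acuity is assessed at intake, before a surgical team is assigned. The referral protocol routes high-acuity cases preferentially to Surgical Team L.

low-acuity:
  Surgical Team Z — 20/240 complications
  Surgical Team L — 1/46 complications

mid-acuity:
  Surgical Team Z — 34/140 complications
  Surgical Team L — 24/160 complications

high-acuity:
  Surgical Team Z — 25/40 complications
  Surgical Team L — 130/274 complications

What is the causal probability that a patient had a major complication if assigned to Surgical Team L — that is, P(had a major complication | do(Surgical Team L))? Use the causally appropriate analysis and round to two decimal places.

The imbalance in triage acuity arose from how patients were allocated, not from anything the surgical team did; and triage acuity independently affects the outcome. The pooled gap is confounded — condition on triage acuity.
Standardising Surgical Team L to the population triage acuity mix: 0.318·1/46 + 0.333·24/160 + 0.349·130/274 = 0.222.

0.22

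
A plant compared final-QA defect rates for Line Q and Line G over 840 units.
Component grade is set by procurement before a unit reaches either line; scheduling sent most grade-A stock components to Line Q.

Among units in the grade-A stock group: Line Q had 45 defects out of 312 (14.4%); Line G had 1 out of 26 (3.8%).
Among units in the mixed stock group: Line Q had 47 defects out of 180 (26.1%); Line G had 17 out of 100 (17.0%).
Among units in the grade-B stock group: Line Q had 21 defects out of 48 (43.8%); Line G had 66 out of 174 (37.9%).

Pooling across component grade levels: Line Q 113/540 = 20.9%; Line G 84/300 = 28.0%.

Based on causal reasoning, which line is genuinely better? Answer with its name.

Line G

The component grade-specific comparison favours Line G throughout, but the pooled figures favour Line Q. The question is whether to condition on component grade.
Here component grade is a common cause — it drives both which line a case falls under and the outcome. The crude comparison mixes populations; the stratum-specific rates are the causally relevant ones.
Within each level — grade-A stock: 14.4% vs 3.8%; mixed stock: 26.1% vs 17.0%; grade-B stock: 43.8% vs 37.9% — Line G is lower every time.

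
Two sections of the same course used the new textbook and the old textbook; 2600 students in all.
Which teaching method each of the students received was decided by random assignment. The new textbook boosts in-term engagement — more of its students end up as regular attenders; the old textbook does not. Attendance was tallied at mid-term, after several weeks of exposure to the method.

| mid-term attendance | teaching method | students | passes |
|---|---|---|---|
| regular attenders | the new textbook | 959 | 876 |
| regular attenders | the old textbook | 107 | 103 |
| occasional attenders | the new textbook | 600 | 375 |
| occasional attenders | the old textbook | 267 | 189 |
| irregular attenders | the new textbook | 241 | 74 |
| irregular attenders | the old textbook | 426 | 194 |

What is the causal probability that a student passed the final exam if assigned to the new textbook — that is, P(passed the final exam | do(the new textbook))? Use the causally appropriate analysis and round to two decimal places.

0.74

Stratifying would compare teaching methods among students the teaching methods themselves sorted into mid-term attendance groups — a form of selection on an intermediate. The unconditioned pooled rates give the total causal effect.
So P(outcome | do(the new textbook)) is just the pooled rate for the new textbook: 1325/1800 = 0.736.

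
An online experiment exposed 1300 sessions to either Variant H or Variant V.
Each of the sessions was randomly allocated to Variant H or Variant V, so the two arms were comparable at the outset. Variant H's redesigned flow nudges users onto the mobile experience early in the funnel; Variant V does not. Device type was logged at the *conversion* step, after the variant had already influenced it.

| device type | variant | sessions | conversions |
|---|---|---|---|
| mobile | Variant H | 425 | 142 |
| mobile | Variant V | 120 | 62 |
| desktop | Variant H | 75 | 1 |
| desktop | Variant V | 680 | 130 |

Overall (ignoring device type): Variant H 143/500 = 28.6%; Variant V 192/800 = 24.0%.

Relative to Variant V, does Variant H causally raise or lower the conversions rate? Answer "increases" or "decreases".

increases

Device type here is a post-treatment variable shaped by the variant; conditioning on it would introduce bias rather than remove it. The overall comparison is the causal one.
Pooled: Variant H 28.6% vs Variant V 24.0%; Variant H is higher overall.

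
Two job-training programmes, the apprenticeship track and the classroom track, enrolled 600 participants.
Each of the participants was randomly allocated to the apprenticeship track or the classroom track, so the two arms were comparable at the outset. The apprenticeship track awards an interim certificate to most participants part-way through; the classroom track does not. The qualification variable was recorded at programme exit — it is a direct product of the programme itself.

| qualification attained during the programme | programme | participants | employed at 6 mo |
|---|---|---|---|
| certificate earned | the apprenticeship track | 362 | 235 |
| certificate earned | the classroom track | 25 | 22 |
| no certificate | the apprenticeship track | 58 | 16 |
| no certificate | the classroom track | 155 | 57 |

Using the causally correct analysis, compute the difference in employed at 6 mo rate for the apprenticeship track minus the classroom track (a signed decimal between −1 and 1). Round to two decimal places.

Within every qualification attained during the programme level the classroom track has the higher rate, yet pooled the apprenticeship track does — Simpson's reversal.
Qualification attained during the programme is recorded after the programme and is itself shifted by it — it sits on the causal path from programme to outcome. Conditioning on a mediator would strip out part of the effect we want; the pooled comparison gives the total causal effect.
The causal difference is the pooled difference: 0.598 − 0.439 = +0.159.

+0.16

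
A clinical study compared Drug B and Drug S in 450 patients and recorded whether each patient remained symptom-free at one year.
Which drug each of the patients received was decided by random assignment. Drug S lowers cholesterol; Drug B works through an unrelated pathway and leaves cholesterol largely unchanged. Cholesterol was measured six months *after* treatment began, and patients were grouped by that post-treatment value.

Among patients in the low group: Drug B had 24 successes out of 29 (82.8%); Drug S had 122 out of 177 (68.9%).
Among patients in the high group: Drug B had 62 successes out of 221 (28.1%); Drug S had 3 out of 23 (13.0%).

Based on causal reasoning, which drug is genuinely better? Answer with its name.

Drug S

Cholesterol lies on the pathway drug → cholesterol → outcome, so adjusting for it blocks the indirect effect. For the total causal effect of drug, use the unadjusted pooled rates.
Pooled: Drug B 34.4% vs Drug S 62.5%; Drug S is higher overall.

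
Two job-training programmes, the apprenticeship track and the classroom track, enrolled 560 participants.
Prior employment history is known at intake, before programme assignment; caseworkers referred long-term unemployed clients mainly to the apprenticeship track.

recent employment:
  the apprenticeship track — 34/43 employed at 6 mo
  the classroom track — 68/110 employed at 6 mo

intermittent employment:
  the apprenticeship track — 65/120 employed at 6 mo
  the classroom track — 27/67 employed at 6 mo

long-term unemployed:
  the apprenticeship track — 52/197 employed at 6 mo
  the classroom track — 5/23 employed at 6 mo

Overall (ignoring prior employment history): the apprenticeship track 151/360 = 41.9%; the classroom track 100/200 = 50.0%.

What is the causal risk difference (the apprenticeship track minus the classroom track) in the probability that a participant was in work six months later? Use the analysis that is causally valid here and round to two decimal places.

The stratified and pooled comparisons disagree (the apprenticeship track wins within each prior employment history; the classroom track wins overall), so the answer turns on the causal role of prior employment history.
Prior employment history differs across programmes for reasons unrelated to any effect of the programme itself, and it separately predicts the outcome — a classic confounder. We must compare within prior employment history levels.
Adjusting over the population distribution of prior employment history: 0.273·(0.791−0.618) + 0.334·(0.542−0.403) + 0.393·(0.264−0.217) = +0.112.

+0.11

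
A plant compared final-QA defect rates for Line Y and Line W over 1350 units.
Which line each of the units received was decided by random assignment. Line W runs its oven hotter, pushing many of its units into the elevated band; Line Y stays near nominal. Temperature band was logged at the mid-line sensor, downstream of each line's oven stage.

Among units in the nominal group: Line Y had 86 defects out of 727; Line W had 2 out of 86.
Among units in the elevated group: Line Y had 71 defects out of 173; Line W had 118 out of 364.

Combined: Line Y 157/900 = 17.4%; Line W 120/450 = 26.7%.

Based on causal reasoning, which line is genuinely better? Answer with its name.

Line W is lower inside every in-process temperature band stratum but Line Y is lower in aggregate. Whether to stratify depends on how in-process temperature band relates to the line.
The distribution of in-process temperature band is itself part of what the line does — it is an intermediate outcome. Holding it fixed would remove that part of the effect; the total effect is the pooled difference.
Pooled: Line Y 17.4% vs Line W 26.7%; Line Y is lower overall.

Line Y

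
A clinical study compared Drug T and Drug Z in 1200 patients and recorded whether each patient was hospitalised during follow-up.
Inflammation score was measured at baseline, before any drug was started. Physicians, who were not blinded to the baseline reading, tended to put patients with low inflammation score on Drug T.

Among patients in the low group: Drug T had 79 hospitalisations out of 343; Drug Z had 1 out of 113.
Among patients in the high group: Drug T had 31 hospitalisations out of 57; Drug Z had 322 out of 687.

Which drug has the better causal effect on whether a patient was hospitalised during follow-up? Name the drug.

Drug Z

Drug Z is lower inside every inflammation score stratum but Drug T is lower in aggregate. Whether to stratify depends on how inflammation score relates to the drug.
Here inflammation score is a common cause — it drives both which drug a case falls under and the outcome. The crude comparison mixes populations; the stratum-specific rates are the causally relevant ones.
Within each level — low: 23.0% vs 0.9%; high: 54.4% vs 46.9% — Drug Z is lower every time.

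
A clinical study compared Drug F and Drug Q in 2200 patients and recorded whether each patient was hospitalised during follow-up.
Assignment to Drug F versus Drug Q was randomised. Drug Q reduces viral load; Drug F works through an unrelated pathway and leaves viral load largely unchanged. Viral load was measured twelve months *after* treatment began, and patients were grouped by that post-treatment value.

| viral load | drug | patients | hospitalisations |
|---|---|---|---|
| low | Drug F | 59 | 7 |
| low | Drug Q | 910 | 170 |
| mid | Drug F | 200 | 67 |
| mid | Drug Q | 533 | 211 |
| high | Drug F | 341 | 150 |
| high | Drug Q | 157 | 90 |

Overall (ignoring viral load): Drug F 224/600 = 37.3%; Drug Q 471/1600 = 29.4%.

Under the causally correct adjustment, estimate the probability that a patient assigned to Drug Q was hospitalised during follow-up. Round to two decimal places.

0.29

Viral load lies on the pathway drug → viral load → outcome, so adjusting for it blocks the indirect effect. For the total causal effect of drug, use the unadjusted pooled rates.
So P(outcome | do(Drug Q)) is just the pooled rate for Drug Q: 471/1600 = 0.294.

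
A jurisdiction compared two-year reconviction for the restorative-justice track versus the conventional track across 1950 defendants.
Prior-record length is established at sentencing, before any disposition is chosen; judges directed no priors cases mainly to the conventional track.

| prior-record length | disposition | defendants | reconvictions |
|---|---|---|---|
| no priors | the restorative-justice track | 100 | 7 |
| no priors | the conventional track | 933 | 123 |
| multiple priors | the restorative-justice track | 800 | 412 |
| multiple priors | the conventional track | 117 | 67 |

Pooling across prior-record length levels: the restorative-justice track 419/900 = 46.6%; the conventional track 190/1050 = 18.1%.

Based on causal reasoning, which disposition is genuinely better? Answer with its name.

The prior-record length-specific comparison favours the restorative-justice track throughout, but the pooled figures favour the conventional track. The question is whether to condition on prior-record length.
Since prior-record length is a pre-existing factor (not a product of the disposition) and it affects the outcome on its own, it is a confounder. The stratified rates, not the pooled rate, identify the causal effect.
Within each level — no priors: 7.0% vs 13.2%; multiple priors: 51.5% vs 57.3% — the restorative-justice track is lower every time.

the restorative-justice track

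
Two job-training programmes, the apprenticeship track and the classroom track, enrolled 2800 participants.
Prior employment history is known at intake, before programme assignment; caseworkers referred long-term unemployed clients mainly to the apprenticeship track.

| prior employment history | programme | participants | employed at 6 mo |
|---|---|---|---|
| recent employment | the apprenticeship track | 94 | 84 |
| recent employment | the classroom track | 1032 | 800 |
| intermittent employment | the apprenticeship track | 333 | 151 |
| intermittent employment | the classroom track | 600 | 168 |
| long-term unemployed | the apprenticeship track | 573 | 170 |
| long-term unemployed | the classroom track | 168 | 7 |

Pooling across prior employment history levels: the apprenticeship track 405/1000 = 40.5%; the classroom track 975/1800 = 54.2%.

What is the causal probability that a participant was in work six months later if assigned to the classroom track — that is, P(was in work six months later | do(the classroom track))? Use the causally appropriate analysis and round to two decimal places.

0.42

Within every prior employment history level the apprenticeship track has the higher rate, yet pooled the classroom track does — Simpson's reversal.
The imbalance in prior employment history arose from how participants were allocated, not from anything the programme did; and prior employment history independently affects the outcome. The pooled gap is confounded — condition on prior employment history.
Standardising the classroom track to the population prior employment history mix: 0.402·800/1032 + 0.333·168/600 + 0.265·7/168 = 0.416.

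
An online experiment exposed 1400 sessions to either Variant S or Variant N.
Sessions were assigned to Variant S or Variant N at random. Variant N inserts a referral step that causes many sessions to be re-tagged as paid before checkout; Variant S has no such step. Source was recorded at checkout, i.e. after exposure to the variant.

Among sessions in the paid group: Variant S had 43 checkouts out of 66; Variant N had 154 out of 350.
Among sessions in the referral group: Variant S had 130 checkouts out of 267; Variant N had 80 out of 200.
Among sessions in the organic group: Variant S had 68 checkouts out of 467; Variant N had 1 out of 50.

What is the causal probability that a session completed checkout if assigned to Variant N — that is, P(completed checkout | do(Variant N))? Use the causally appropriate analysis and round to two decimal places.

0.39

The traffic source-specific comparison favours Variant S throughout, but the pooled figures favour Variant N. The question is whether to condition on traffic source.
Traffic source is recorded after the variant and is itself shifted by it — it sits on the causal path from variant to outcome. Conditioning on a mediator would strip out part of the effect we want; the pooled comparison gives the total causal effect.
So P(outcome | do(Variant N)) is just the pooled rate for Variant N: 235/600 = 0.392.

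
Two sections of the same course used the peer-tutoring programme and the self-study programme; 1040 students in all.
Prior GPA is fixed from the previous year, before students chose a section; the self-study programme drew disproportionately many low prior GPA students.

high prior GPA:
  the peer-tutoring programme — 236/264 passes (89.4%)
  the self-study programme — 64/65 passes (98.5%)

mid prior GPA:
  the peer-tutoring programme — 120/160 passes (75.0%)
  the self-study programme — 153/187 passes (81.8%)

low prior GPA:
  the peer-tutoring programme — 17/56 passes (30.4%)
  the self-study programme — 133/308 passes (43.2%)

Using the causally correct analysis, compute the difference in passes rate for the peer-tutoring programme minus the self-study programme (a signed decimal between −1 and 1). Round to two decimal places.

-0.10

The prior GPA band-specific comparison favours the self-study programme throughout, but the pooled figures favour the peer-tutoring programme. The question is whether to condition on prior GPA band.
Prior GPA band differs across teaching methods for reasons unrelated to any effect of the teaching method itself, and it separately predicts the outcome — a classic confounder. We must compare within prior GPA band levels.
Adjusting over the population distribution of prior GPA band: 0.316·(0.894−0.985) + 0.334·(0.750−0.818) + 0.350·(0.304−0.432) = -0.096.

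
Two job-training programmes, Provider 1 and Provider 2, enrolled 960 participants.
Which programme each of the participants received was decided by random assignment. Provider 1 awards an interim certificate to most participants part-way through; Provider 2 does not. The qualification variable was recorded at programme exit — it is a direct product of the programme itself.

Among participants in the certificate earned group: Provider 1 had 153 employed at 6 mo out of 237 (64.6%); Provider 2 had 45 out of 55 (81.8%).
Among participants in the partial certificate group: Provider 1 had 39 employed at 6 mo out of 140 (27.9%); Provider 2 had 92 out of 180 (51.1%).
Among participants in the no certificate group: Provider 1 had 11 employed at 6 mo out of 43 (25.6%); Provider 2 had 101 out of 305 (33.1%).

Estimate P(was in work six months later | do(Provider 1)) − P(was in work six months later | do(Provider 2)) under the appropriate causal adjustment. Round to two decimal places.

Stratifying would compare programmes among participants the programmes themselves sorted into qualification attained during the programme groups — a form of selection on an intermediate. The unconditioned pooled rates give the total causal effect.
The causal difference is the pooled difference: 0.483 − 0.441 = +0.043.

+0.04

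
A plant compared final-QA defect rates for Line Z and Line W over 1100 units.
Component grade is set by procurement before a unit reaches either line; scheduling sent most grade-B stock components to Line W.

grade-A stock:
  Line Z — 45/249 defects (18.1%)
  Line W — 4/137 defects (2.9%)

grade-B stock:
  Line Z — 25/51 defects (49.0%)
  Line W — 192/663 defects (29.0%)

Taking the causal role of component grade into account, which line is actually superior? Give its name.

Line W

The component grade-specific comparison favours Line W throughout, but the pooled figures favour Line Z. The question is whether to condition on component grade.
Component grade differs across lines for reasons unrelated to any effect of the line itself, and it separately predicts the outcome — a classic confounder. We must compare within component grade levels.
Within each level — grade-A stock: 18.1% vs 2.9%; grade-B stock: 49.0% vs 29.0% — Line W is lower every time.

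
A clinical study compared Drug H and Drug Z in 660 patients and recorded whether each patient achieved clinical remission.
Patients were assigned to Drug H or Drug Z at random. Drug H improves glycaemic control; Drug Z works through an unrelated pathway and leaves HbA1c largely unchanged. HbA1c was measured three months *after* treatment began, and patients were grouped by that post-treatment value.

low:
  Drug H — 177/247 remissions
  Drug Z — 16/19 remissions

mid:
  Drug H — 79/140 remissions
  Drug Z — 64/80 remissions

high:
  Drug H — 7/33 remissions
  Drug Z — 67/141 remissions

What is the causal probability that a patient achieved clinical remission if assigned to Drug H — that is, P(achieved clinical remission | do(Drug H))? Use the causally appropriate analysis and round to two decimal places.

0.63

Stratifying would compare drugs among patients the drugs themselves sorted into HbA1c groups — a form of selection on an intermediate. The unconditioned pooled rates give the total causal effect.
So P(outcome | do(Drug H)) is just the pooled rate for Drug H: 263/420 = 0.626.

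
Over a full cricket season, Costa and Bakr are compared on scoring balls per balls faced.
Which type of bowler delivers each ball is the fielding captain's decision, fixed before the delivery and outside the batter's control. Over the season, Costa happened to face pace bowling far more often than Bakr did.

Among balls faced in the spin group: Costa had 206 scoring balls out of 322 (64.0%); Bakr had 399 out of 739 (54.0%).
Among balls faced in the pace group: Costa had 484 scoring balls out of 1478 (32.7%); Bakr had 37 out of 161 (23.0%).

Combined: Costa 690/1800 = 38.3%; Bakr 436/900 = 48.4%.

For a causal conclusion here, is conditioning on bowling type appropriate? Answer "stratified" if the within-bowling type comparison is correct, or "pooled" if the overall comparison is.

Since bowling type is a pre-existing factor (not a product of the player) and it affects the outcome on its own, it is a confounder. The stratified rates, not the pooled rate, identify the causal effect.
Within each level — spin: 64.0% vs 54.0%; pace: 32.7% vs 23.0% — Costa is higher every time.

stratified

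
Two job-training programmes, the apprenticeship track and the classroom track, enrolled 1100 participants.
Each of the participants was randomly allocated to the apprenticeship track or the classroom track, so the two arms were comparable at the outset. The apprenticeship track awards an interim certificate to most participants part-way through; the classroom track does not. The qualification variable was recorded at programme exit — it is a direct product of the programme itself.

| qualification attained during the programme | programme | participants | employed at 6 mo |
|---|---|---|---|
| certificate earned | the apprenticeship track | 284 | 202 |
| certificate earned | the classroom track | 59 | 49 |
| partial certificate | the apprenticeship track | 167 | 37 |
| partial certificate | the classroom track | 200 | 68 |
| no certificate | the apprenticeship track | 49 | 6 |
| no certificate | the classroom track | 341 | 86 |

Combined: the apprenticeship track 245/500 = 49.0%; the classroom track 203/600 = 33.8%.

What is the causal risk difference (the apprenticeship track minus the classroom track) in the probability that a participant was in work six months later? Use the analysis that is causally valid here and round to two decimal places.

+0.15

the classroom track is higher inside every qualification attained during the programme stratum but the apprenticeship track is higher in aggregate. Whether to stratify depends on how qualification attained during the programme relates to the programme.
Stratifying would compare programmes among participants the programmes themselves sorted into qualification attained during the programme groups — a form of selection on an intermediate. The unconditioned pooled rates give the total causal effect.
The causal difference is the pooled difference: 0.490 − 0.338 = +0.152.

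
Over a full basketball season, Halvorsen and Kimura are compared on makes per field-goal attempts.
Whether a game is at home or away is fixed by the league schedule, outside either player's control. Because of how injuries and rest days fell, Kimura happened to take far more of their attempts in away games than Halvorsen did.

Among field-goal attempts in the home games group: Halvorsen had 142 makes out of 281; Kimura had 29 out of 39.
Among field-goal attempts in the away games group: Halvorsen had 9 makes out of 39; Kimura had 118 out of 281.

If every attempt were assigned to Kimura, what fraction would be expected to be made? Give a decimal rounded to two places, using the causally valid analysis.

0.58

Within every game venue level Kimura has the higher rate, yet pooled Halvorsen does — Simpson's reversal.
Since game venue is a pre-existing factor (not a product of the player) and it affects the outcome on its own, it is a confounder. The stratified rates, not the pooled rate, identify the causal effect.
Standardising Kimura to the population game venue mix: 0.500·29/39 + 0.500·118/281 = 0.582.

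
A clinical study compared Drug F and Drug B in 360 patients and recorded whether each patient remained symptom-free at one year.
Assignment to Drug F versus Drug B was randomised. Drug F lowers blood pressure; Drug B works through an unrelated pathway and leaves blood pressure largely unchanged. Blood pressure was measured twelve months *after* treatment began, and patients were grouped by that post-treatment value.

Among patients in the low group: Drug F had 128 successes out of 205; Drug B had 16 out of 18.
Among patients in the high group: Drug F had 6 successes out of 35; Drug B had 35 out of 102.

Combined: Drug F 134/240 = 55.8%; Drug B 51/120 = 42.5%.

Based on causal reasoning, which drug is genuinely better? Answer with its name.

The blood pressure-specific comparison favours Drug B throughout, but the pooled figures favour Drug F. The question is whether to condition on blood pressure.
Blood pressure is recorded after the drug and is itself shifted by it — it sits on the causal path from drug to outcome. Conditioning on a mediator would strip out part of the effect we want; the pooled comparison gives the total causal effect.
Pooled: Drug F 55.8% vs Drug B 42.5%; Drug F is higher overall.

Drug F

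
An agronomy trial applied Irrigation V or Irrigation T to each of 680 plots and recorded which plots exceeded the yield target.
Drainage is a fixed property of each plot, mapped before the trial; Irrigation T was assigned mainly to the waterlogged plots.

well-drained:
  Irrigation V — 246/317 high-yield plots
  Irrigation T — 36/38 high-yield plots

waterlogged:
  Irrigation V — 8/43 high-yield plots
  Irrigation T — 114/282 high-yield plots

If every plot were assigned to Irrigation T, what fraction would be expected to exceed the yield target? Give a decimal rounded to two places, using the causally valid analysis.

The imbalance in field drainage arose from how plots were allocated, not from anything the irrigation did; and field drainage independently affects the outcome. The pooled gap is confounded — condition on field drainage.
Standardising Irrigation T to the population field drainage mix: 0.522·36/38 + 0.478·114/282 = 0.688.

0.69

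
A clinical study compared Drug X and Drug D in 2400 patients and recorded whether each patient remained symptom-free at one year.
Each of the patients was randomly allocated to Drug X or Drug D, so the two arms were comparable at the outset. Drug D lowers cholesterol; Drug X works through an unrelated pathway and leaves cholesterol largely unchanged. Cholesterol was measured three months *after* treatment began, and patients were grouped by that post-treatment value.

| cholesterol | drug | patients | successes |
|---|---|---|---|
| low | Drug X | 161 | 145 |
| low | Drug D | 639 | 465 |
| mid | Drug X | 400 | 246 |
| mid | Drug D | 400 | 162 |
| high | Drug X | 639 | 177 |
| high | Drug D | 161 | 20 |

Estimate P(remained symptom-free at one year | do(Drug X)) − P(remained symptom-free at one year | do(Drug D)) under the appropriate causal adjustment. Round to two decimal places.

-0.07

Drug X is higher inside every cholesterol stratum but Drug D is higher in aggregate. Whether to stratify depends on how cholesterol relates to the drug.
Stratifying would compare drugs among patients the drugs themselves sorted into cholesterol groups — a form of selection on an intermediate. The unconditioned pooled rates give the total causal effect.
The causal difference is the pooled difference: 0.473 − 0.539 = -0.066.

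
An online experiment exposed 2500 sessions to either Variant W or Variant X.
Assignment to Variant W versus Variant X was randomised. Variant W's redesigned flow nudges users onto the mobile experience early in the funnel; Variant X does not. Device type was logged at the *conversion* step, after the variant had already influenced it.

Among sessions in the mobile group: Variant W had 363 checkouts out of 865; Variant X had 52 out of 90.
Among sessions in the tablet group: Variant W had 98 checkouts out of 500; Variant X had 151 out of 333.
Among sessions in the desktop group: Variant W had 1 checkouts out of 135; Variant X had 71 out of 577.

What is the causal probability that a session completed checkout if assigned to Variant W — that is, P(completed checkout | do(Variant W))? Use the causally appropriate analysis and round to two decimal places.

Variant X is higher inside every device type stratum but Variant W is higher in aggregate. Whether to stratify depends on how device type relates to the variant.
Device type is downstream of the variant. One should not condition on a consequence of treatment, so the overall rates are the right comparison.
So P(outcome | do(Variant W)) is just the pooled rate for Variant W: 462/1500 = 0.308.

0.31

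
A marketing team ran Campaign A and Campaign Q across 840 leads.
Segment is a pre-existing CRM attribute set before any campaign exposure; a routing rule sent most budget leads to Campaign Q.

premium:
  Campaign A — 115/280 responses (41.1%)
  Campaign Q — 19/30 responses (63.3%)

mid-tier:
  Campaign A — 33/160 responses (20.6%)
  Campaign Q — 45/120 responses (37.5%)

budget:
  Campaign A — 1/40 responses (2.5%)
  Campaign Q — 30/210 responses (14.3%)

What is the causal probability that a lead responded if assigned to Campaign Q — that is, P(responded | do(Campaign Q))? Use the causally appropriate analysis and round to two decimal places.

Campaign Q is higher inside every customer segment stratum but Campaign A is higher in aggregate. Whether to stratify depends on how customer segment relates to the campaign.
The imbalance in customer segment arose from how leads were allocated, not from anything the campaign did; and customer segment independently affects the outcome. The pooled gap is confounded — condition on customer segment.
Standardising Campaign Q to the population customer segment mix: 0.369·19/30 + 0.333·45/120 + 0.298·30/210 = 0.401.

0.40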